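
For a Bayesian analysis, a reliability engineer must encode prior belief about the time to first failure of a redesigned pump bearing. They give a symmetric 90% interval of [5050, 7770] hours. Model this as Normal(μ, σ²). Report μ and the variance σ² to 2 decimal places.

μ = 6410.00, σ² = 683633.45

A symmetric 90% interval runs μ ± z·σ with z = 1.645.
Half-width = 1360, so σ = 1360/1.645 = 826.821 and σ² = 683633.45.
μ is the interval midpoint, 6410.00.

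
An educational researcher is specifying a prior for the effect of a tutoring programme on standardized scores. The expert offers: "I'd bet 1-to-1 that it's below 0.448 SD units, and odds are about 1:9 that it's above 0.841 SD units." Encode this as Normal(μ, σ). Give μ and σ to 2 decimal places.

For Normal(μ,σ), the p-quantile is μ + z_p·σ. Here z_{0.5} = 0, z_{0.9} = 1.282.
So 0.448 = μ + 0σ and 0.841 = μ + 1.282σ.
Subtracting: σ = (0.841 − 0.448)/(1.282 − (0)) = 0.31.
Then μ = 0.448 − (0)·0.31 = 0.45.

μ = 0.45, σ = 0.31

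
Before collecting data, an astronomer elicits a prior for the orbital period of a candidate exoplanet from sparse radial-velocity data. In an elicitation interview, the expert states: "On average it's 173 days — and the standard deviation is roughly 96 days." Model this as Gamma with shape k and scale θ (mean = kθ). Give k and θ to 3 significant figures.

k ≈ 3.25, θ ≈ 53.3

For Gamma(k, scale θ): mean = kθ, variance = kθ², so CV = 1/√k.
CV = SD/mean = 96/173 = 0.5549, hence k = 1/CV² = 3.25.
Then θ = mean/k = 173/3.25 = 53.3.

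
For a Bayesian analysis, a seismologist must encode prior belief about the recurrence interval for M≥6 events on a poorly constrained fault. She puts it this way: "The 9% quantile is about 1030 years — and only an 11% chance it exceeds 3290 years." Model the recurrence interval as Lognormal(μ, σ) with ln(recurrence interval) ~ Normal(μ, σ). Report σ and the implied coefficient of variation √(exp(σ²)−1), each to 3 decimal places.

σ ≈ 0.452, CV ≈ 0.477

If T ~ Lognormal(μ,σ) then ln T ~ Normal(μ,σ), so the p-quantile of ln T is μ + z_p·σ.
ln(1030) = 6.937 and ln(3290) = 8.099; z_{0.09} = -1.341, z_{0.89} = 1.227.
σ = (8.099 − 6.937)/(1.227 − (-1.341)) = 0.452.
μ = 6.937 − (-1.341)·0.452 = 7.544.
CV = √(exp(σ²)−1) = √(exp(0.2046)−1) = 0.477.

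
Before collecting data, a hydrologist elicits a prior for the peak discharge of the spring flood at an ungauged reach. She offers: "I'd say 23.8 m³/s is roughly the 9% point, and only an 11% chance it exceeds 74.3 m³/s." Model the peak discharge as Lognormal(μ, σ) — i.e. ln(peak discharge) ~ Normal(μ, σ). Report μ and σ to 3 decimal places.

If T ~ Lognormal(μ,σ) then ln T ~ Normal(μ,σ), so the p-quantile of ln T is μ + z_p·σ.
ln(23.8) = 3.17 and ln(74.3) = 4.308; z_{0.09} = -1.341, z_{0.89} = 1.227.
σ = (4.308 − 3.17)/(1.227 − (-1.341)) = 0.443.
μ = 3.17 − (-1.341)·0.443 = 3.764.

μ ≈ 3.764, σ ≈ 0.443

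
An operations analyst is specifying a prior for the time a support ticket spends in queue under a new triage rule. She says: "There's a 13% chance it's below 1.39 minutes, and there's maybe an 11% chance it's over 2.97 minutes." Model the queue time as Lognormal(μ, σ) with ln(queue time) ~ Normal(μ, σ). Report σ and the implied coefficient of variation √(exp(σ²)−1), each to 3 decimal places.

σ ≈ 0.323, CV ≈ 0.331

If T ~ Lognormal(μ,σ) then ln T ~ Normal(μ,σ), so the p-quantile of ln T is μ + z_p·σ.
ln(1.39) = 0.3293 and ln(2.97) = 1.089; z_{0.13} = -1.126, z_{0.89} = 1.227.
σ = (1.089 − 0.3293)/(1.227 − (-1.126)) = 0.323.
μ = 0.3293 − (-1.126)·0.323 = 0.693.
CV = √(exp(σ²)−1) = √(exp(0.1041)−1) = 0.331.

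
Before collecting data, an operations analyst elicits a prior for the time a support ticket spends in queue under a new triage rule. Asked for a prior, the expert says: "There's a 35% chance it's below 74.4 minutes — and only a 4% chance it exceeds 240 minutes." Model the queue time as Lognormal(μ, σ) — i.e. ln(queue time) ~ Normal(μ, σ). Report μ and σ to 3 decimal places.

μ ≈ 4.521, σ ≈ 0.548

If T ~ Lognormal(μ,σ) then ln T ~ Normal(μ,σ), so the p-quantile of ln T is μ + z_p·σ.
ln(74.4) = 4.309 and ln(240) = 5.481; z_{0.35} = -0.3853, z_{0.96} = 1.751.
σ = (5.481 − 4.309)/(1.751 − (-0.3853)) = 0.548.
μ = 4.309 − (-0.3853)·0.548 = 4.521.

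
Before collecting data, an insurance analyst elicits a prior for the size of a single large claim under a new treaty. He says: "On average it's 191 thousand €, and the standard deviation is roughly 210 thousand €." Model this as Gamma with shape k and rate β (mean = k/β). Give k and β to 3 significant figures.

For Gamma(k, rate β): mean = k/β, variance = k/β², so CV = 1/√k.
CV = SD/mean = 210/191 = 1.099, hence k = 1/CV² = 0.827.
Then β = k/mean = 0.827/191 = 0.00433.

k ≈ 0.827, β ≈ 0.00433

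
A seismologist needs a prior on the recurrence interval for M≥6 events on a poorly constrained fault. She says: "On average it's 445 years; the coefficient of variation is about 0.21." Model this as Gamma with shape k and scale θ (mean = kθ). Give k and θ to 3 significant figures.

For Gamma(k, scale θ): mean = kθ, variance = kθ², so CV = 1/√k.
CV = 0.21, hence k = 1/CV² = 22.7.
Then θ = mean/k = 445/22.7 = 19.6.

k ≈ 22.7, θ ≈ 19.6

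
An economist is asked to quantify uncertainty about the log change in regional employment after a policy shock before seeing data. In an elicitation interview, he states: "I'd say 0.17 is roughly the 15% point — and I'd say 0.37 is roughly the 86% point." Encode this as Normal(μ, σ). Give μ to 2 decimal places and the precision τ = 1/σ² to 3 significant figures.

μ = 0.27, τ = 112

For Normal(μ,σ), the p-quantile is μ + z_p·σ. Here z_{0.15} = -1.036, z_{0.86} = 1.08.
So 0.17 = μ − 1.036σ and 0.37 = μ + 1.08σ.
Subtracting: σ = (0.37 − 0.17)/(1.08 − (-1.036)) = 0.09.
Then μ = 0.17 − (-1.036)·0.09 = 0.27.
Precision τ = 1/σ² = 1/0.09448² = 112.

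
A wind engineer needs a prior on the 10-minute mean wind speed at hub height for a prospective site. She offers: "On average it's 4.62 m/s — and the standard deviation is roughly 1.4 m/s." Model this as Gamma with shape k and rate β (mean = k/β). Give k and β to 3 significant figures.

k ≈ 10.9, β ≈ 2.36

For Gamma(k, rate β): mean = k/β, variance = k/β², so CV = 1/√k.
CV = SD/mean = 1.4/4.62 = 0.303, hence k = 1/CV² = 10.9.
Then β = k/mean = 10.9/4.62 = 2.36.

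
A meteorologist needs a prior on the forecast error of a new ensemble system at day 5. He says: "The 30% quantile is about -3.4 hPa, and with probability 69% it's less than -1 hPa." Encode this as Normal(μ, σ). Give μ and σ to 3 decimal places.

μ = -2.166, σ = 2.352

The p-quantile of Normal(μ,σ) is μ + z_p·σ, with z_{0.3} = -0.5244 and z_{0.69} = 0.4959.
Eliminate σ: μ = (z₂·x₁ − z₁·x₂)/(z₂ − z₁) = (0.4959·-3.4 − (-0.5244)·-1)/1.02 = -2.166.
Then σ = (x₂ − x₁)/(z₂ − z₁) = (-1 − -3.4)/1.02 = 2.352.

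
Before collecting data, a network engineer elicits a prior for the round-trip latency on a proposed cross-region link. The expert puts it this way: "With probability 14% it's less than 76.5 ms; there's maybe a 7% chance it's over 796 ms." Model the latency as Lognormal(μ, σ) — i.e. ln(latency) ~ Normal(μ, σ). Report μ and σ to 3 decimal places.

If T ~ Lognormal(μ,σ) then ln T ~ Normal(μ,σ), so the p-quantile of ln T is μ + z_p·σ.
ln(76.5) = 4.337 and ln(796) = 6.68; z_{0.14} = -1.08, z_{0.93} = 1.476.
σ = (6.68 − 4.337)/(1.476 − (-1.08)) = 0.916.
μ = 4.337 − (-1.08)·0.916 = 5.327.

μ ≈ 5.327, σ ≈ 0.916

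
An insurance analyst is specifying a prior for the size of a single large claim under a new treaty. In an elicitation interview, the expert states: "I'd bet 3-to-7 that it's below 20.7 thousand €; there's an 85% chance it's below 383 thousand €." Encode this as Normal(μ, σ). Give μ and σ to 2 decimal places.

μ = 142.42, σ = 232.12

For Normal(μ,σ), the p-quantile is μ + z_p·σ. Here z_{0.3} = -0.5244, z_{0.85} = 1.036.
So 20.7 = μ − 0.5244σ and 383 = μ + 1.036σ.
Subtracting: σ = (383 − 20.7)/(1.036 − (-0.5244)) = 232.12.
Then μ = 20.7 − (-0.5244)·232.12 = 142.42.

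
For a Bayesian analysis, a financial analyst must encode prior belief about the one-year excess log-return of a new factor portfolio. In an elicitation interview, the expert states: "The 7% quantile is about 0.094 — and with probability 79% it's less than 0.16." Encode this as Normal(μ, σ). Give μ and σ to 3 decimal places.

The p-quantile of Normal(μ,σ) is μ + z_p·σ, with z_{0.07} = -1.476 and z_{0.79} = 0.8064.
Eliminate σ: μ = (z₂·x₁ − z₁·x₂)/(z₂ − z₁) = (0.8064·0.094 − (-1.476)·0.16)/2.282 = 0.137.
Then σ = (x₂ − x₁)/(z₂ − z₁) = (0.16 − 0.094)/2.282 = 0.029.

μ = 0.137, σ = 0.029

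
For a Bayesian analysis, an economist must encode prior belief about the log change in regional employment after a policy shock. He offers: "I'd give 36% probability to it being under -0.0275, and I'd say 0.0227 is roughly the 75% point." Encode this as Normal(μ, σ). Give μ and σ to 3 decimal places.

For Normal(μ,σ), the p-quantile is μ + z_p·σ. Here z_{0.36} = -0.3585, z_{0.75} = 0.6745.
So -0.0275 = μ − 0.3585σ and 0.0227 = μ + 0.6745σ.
Subtracting: σ = (0.0227 − -0.0275)/(0.6745 − (-0.3585)) = 0.049.
Then μ = -0.0275 − (-0.3585)·0.049 = -0.010.

μ = -0.010, σ = 0.049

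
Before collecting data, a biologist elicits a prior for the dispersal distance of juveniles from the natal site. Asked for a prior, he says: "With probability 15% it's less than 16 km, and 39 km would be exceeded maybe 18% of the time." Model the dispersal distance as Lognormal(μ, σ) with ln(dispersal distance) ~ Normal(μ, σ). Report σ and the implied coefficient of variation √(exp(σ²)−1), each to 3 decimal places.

If T ~ Lognormal(μ,σ) then ln T ~ Normal(μ,σ), so the p-quantile of ln T is μ + z_p·σ.
ln(16) = 2.773 and ln(39) = 3.664; z_{0.15} = -1.036, z_{0.82} = 0.9154.
σ = (3.664 − 2.773)/(0.9154 − (-1.036)) = 0.456.
μ = 2.773 − (-1.036)·0.456 = 3.246.
CV = √(exp(σ²)−1) = √(exp(0.2084)−1) = 0.481.

σ ≈ 0.456, CV ≈ 0.481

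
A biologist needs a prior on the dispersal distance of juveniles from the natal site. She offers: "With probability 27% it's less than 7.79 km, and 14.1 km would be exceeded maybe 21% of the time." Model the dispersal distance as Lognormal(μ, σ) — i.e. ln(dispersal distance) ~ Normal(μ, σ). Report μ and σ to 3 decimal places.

μ ≈ 2.309, σ ≈ 0.418

If T ~ Lognormal(μ,σ) then ln T ~ Normal(μ,σ), so the p-quantile of ln T is μ + z_p·σ.
ln(7.79) = 2.053 and ln(14.1) = 2.646; z_{0.27} = -0.6128, z_{0.79} = 0.8064.
σ = (2.646 − 2.053)/(0.8064 − (-0.6128)) = 0.418.
μ = 2.053 − (-0.6128)·0.418 = 2.309.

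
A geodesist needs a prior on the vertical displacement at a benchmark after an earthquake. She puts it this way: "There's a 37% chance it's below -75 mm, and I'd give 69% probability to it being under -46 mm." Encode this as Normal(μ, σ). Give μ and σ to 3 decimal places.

The p-quantile of Normal(μ,σ) is μ + z_p·σ, with z_{0.37} = -0.3319 and z_{0.69} = 0.4959.
Eliminate σ: μ = (z₂·x₁ − z₁·x₂)/(z₂ − z₁) = (0.4959·-75 − (-0.3319)·-46)/0.8277 = -63.373.
Then σ = (x₂ − x₁)/(z₂ − z₁) = (-46 − -75)/0.8277 = 35.037.

μ = -63.373, σ = 35.037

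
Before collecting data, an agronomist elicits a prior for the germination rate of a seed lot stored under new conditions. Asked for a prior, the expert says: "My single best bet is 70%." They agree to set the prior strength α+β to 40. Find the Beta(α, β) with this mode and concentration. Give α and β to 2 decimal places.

α = 27.60, β = 12.40

For α,β > 1 the Beta mode is (α−1)/(α+β−2). With α+β = 40, the mode is (α−1)/38.
Set (α−1)/38 = 0.7 → α = 1 + 0.7·38 = 27.60.
β = 40 − α = 12.40.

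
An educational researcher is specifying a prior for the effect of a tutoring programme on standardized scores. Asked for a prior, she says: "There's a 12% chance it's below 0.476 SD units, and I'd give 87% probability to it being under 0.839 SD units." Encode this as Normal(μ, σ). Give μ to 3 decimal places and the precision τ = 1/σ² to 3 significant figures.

μ = 0.661, τ = 40.2

For Normal(μ,σ), the p-quantile is μ + z_p·σ. Here z_{0.12} = -1.175, z_{0.87} = 1.126.
So 0.476 = μ − 1.175σ and 0.839 = μ + 1.126σ.
Subtracting: σ = (0.839 − 0.476)/(1.126 − (-1.175)) = 0.158.
Then μ = 0.476 − (-1.175)·0.158 = 0.661.
Precision τ = 1/σ² = 1/0.1577² = 40.2.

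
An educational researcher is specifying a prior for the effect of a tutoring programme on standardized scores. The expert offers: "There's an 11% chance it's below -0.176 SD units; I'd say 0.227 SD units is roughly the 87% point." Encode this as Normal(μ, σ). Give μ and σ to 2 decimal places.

For Normal(μ,σ), the p-quantile is μ + z_p·σ. Here z_{0.11} = -1.227, z_{0.87} = 1.126.
So -0.176 = μ − 1.227σ and 0.227 = μ + 1.126σ.
Subtracting: σ = (0.227 − -0.176)/(1.126 − (-1.227)) = 0.17.
Then μ = -0.176 − (-1.227)·0.17 = 0.03.

μ = 0.03, σ = 0.17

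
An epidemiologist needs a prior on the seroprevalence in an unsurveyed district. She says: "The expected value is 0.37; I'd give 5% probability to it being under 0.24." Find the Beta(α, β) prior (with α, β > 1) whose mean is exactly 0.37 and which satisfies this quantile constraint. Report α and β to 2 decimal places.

α ≈ 12.56, β ≈ 21.39

With mean 0.37 fixed, write α = 0.37s, β = 0.63s where s = α+β.
Need P(θ < 0.24) = 0.05 under Beta(0.37s, 0.63s). Normal approximation: (q−m)/√(m(1−m)/s) ≈ z_{0.05} = -1.64, so s ≈ 0.37·0.63·(-1.64)²/(0.24−0.37)² = 37.3.
At s = 37.3: P(θ<0.24) ≈ 0.042. Adjusting to match 0.05 gives s ≈ 33.96.
So α = 0.37·33.96 ≈ 12.56, β = 0.63·33.96 ≈ 21.39.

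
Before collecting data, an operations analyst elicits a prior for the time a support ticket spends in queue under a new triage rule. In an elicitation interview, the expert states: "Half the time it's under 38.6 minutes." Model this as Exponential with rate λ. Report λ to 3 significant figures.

Exponential median = ln 2 / λ, so λ = ln 2 / 38.6 = 0.018.

λ ≈ 0.018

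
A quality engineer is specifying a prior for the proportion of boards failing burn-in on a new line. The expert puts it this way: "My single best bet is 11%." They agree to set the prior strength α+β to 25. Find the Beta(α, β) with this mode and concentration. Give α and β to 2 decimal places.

For α,β > 1 the Beta mode is (α−1)/(α+β−2). With α+β = 25, the mode is (α−1)/23.
Set (α−1)/23 = 0.11 → α = 1 + 0.11·23 = 3.53.
β = 25 − α = 21.47.

α = 3.53, β = 21.47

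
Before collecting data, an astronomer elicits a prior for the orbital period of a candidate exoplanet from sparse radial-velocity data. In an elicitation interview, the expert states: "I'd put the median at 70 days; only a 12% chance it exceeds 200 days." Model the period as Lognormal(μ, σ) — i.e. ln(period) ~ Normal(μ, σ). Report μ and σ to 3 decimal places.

μ ≈ 4.248, σ ≈ 0.893

If T ~ Lognormal(μ,σ) then ln T ~ Normal(μ,σ), so the p-quantile of ln T is μ + z_p·σ.
ln(70) = 4.248 and ln(200) = 5.298; z_{0.5} = 0, z_{0.88} = 1.175.
σ = (5.298 − 4.248)/(1.175 − (0)) = 0.893.
μ = 4.248 − (0)·0.893 = 4.248.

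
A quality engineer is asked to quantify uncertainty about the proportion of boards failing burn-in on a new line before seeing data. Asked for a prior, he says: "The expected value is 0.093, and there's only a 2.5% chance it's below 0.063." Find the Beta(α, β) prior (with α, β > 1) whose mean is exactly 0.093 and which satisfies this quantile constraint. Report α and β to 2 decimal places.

α ≈ 28.20, β ≈ 275.06

With mean 0.093 fixed, write α = 0.093s, β = 0.907s where s = α+β.
Need P(θ < 0.063) = 0.025 under Beta(0.093s, 0.907s). Normal approximation: (q−m)/√(m(1−m)/s) ≈ z_{0.025} = -1.96, so s ≈ 0.093·0.907·(-1.96)²/(0.063−0.093)² = 360.0.
At s = 360.0: P(θ<0.063) ≈ 0.016. Adjusting to match 0.025 gives s ≈ 303.26.
So α = 0.093·303.26 ≈ 28.20, β = 0.907·303.26 ≈ 275.06.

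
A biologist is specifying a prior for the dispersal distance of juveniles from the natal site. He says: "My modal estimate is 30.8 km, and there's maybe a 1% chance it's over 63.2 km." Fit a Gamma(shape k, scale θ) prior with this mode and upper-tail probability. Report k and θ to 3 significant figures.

k ≈ 10.5, θ ≈ 3.26

Gamma(k,θ) with k>1 has mode (k−1)θ, so θ = 30.8/(k−1).
Need P(X < 63.2) = 0.99 with θ tied to k this way. Start at k = 2, θ = 30.8: P(X<63.2) ≈ 0.608.
Too low — raise k to concentrate. Iterating converges to k ≈ 10.5.
Then θ = 30.8/(10.5−1) ≈ 3.26.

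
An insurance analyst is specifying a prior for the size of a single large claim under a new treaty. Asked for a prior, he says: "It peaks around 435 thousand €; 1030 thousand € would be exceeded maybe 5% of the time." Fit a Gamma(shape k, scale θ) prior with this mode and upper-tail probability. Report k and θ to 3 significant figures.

Gamma(k,θ) with k>1 has mode (k−1)θ, so θ = 435/(k−1).
Need P(X < 1030) = 0.95 with θ tied to k this way. Start at k = 2, θ = 435: P(X<1030) ≈ 0.684.
Too low — raise k to concentrate. Iterating converges to k ≈ 4.68.
Then θ = 435/(4.68−1) ≈ 118.

k ≈ 4.68, θ ≈ 118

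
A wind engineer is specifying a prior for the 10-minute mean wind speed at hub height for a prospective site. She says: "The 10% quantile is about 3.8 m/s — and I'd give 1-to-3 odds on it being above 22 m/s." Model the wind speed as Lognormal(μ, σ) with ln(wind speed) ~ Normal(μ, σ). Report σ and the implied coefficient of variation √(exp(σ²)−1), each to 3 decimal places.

σ ≈ 0.898, CV ≈ 1.113

If T ~ Lognormal(μ,σ) then ln T ~ Normal(μ,σ), so the p-quantile of ln T is μ + z_p·σ.
ln(3.8) = 1.335 and ln(22) = 3.091; z_{0.1} = -1.282, z_{0.75} = 0.6745.
σ = (3.091 − 1.335)/(0.6745 − (-1.282)) = 0.898.
μ = 1.335 − (-1.282)·0.898 = 2.486.
CV = √(exp(σ²)−1) = √(exp(0.8060)−1) = 1.113.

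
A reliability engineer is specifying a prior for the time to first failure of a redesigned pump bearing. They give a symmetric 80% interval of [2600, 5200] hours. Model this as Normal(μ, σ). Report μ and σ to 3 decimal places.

A symmetric 80% interval runs μ ± z·σ with z = 1.282.
Half-width = 1300, so σ = 1300/1.282 = 1014.395.
μ is the interval midpoint, 3900.000.

μ = 3900.000, σ = 1014.395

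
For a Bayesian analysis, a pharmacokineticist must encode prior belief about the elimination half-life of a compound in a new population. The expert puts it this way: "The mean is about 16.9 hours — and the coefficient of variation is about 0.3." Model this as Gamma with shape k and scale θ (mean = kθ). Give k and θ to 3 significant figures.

k ≈ 11.1, θ ≈ 1.52

For Gamma(k, scale θ): mean = kθ, variance = kθ², so CV = 1/√k.
CV = 0.3, hence k = 1/CV² = 11.1.
Then θ = mean/k = 16.9/11.1 = 1.52.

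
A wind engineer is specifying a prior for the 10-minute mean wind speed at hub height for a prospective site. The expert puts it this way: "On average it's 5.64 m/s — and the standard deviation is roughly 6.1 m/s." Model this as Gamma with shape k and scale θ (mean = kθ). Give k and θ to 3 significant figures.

For Gamma(k, scale θ): mean = kθ, variance = kθ², so CV = 1/√k.
CV = SD/mean = 6.1/5.64 = 1.082, hence k = 1/CV² = 0.855.
Then θ = mean/k = 5.64/0.855 = 6.6.

k ≈ 0.855, θ ≈ 6.6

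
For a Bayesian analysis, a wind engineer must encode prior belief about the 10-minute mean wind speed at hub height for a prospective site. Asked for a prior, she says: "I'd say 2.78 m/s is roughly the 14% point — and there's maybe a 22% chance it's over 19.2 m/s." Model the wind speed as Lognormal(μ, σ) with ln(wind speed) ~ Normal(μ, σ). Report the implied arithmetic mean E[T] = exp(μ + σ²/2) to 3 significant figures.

E[T] ≈ 14.8 m/s

If T ~ Lognormal(μ,σ) then ln T ~ Normal(μ,σ), so the p-quantile of ln T is μ + z_p·σ.
ln(2.78) = 1.022 and ln(19.2) = 2.955; z_{0.14} = -1.08, z_{0.78} = 0.7722.
σ = (2.955 − 1.022)/(0.7722 − (-1.08)) = 1.043.
μ = 1.022 − (-1.08)·1.043 = 2.149.
E[T] = exp(μ + σ²/2) = exp(2.149 + 0.5441) = 14.8 m/s.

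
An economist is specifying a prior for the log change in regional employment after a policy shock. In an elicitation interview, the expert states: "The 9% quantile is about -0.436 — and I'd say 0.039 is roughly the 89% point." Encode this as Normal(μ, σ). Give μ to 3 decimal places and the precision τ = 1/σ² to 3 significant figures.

μ = -0.188, τ = 29.2

For Normal(μ,σ), the p-quantile is μ + z_p·σ. Here z_{0.09} = -1.341, z_{0.89} = 1.227.
So -0.436 = μ − 1.341σ and 0.039 = μ + 1.227σ.
Subtracting: σ = (0.039 − -0.436)/(1.227 − (-1.341)) = 0.185.
Then μ = -0.436 − (-1.341)·0.185 = -0.188.
Precision τ = 1/σ² = 1/0.185² = 29.2.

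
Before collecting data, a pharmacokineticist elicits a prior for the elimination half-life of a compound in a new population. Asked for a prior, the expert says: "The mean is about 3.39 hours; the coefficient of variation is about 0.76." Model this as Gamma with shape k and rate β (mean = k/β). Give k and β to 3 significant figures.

For Gamma(k, rate β): mean = k/β, variance = k/β², so CV = 1/√k.
CV = 0.76, hence k = 1/CV² = 1.73.
Then β = k/mean = 1.73/3.39 = 0.511.

k ≈ 1.73, β ≈ 0.511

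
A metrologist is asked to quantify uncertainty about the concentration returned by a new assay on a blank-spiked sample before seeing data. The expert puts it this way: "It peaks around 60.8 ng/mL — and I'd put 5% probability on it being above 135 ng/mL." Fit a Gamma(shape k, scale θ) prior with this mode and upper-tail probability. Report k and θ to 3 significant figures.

k ≈ 5.32, θ ≈ 14.1

Gamma(k,θ) with k>1 has mode (k−1)θ, so θ = 60.8/(k−1).
Need P(X < 135) = 0.95 with θ tied to k this way. Start at k = 2, θ = 60.8: P(X<135) ≈ 0.650.
Too low — raise k to concentrate. Iterating converges to k ≈ 5.32.
Then θ = 60.8/(5.32−1) ≈ 14.1.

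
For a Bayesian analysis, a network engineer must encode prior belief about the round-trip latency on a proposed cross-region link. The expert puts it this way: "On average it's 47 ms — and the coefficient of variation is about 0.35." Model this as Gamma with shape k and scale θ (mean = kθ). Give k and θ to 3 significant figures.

For Gamma(k, scale θ): mean = kθ, variance = kθ², so CV = 1/√k.
CV = 0.35, hence k = 1/CV² = 8.16.
Then θ = mean/k = 47/8.16 = 5.76.

k ≈ 8.16, θ ≈ 5.76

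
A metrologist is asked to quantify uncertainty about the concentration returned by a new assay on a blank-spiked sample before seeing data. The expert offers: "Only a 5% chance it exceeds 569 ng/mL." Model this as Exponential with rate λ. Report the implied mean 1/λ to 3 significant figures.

mean ≈ 190 ng/mL

P(T > 569.0) = e^(−λ·569.0) = 0.05, so λ = −ln(0.05)/569.0 = 0.00526.
Mean = 1/λ = 190 ng/mL.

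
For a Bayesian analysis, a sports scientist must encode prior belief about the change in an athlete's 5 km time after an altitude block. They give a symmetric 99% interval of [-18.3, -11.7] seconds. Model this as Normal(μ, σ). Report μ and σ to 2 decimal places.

A symmetric 99% interval runs μ ± z·σ with z = 2.576.
Half-width = 3.3, so σ = 3.3/2.576 = 1.28.
μ is the interval midpoint, -15.00.

μ = -15.00, σ = 1.28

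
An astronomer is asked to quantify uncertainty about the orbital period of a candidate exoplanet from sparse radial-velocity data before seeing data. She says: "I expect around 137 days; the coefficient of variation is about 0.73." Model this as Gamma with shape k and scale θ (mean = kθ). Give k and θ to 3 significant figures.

For Gamma(k, scale θ): mean = kθ, variance = kθ², so CV = 1/√k.
CV = 0.73, hence k = 1/CV² = 1.88.
Then θ = mean/k = 137/1.88 = 73.

k ≈ 1.88, θ ≈ 73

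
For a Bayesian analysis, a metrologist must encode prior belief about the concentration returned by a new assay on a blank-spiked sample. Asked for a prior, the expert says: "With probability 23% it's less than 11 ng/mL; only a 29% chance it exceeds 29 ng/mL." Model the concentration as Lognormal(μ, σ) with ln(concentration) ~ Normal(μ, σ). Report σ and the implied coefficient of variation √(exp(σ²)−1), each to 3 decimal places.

If T ~ Lognormal(μ,σ) then ln T ~ Normal(μ,σ), so the p-quantile of ln T is μ + z_p·σ.
ln(11) = 2.398 and ln(29) = 3.367; z_{0.23} = -0.7388, z_{0.71} = 0.5534.
σ = (3.367 − 2.398)/(0.5534 − (-0.7388)) = 0.750.
μ = 2.398 − (-0.7388)·0.750 = 2.952.
CV = √(exp(σ²)−1) = √(exp(0.5628)−1) = 0.869.

σ ≈ 0.750, CV ≈ 0.869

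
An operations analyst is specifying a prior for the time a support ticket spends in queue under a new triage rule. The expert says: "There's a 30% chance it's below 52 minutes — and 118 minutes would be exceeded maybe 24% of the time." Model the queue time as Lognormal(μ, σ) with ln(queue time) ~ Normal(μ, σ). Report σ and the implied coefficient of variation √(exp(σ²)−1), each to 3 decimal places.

If T ~ Lognormal(μ,σ) then ln T ~ Normal(μ,σ), so the p-quantile of ln T is μ + z_p·σ.
ln(52) = 3.951 and ln(118) = 4.771; z_{0.3} = -0.5244, z_{0.76} = 0.7063.
σ = (4.771 − 3.951)/(0.7063 − (-0.5244)) = 0.666.
μ = 3.951 − (-0.5244)·0.666 = 4.300.
CV = √(exp(σ²)−1) = √(exp(0.4433)−1) = 0.747.

σ ≈ 0.666, CV ≈ 0.747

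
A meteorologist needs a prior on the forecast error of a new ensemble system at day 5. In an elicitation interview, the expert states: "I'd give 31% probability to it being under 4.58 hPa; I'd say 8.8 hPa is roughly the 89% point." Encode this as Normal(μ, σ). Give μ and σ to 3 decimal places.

μ = 5.795, σ = 2.450

For Normal(μ,σ), the p-quantile is μ + z_p·σ. Here z_{0.31} = -0.4959, z_{0.89} = 1.227.
So 4.58 = μ − 0.4959σ and 8.8 = μ + 1.227σ.
Subtracting: σ = (8.8 − 4.58)/(1.227 − (-0.4959)) = 2.450.
Then μ = 4.58 − (-0.4959)·2.450 = 5.795.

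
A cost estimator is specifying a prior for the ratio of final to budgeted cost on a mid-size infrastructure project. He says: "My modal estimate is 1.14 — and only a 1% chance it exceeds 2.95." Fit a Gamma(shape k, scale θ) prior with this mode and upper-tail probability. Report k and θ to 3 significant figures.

k ≈ 6.15, θ ≈ 0.221

Gamma(k,θ) with k>1 has mode (k−1)θ, so θ = 1.14/(k−1).
Need P(X < 2.95) = 0.99 with θ tied to k this way. Start at k = 2, θ = 1.14: P(X<2.95) ≈ 0.730.
Too low — raise k to concentrate. Iterating converges to k ≈ 6.15.
Then θ = 1.14/(6.15−1) ≈ 0.221.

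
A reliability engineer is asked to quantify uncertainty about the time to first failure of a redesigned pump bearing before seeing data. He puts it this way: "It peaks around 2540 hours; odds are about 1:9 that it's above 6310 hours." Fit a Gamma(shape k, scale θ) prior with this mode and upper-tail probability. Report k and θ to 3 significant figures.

k ≈ 3.32, θ ≈ 1090

Gamma(k,θ) with k>1 has mode (k−1)θ, so θ = 2540/(k−1).
Need P(X < 6310) = 0.9 with θ tied to k this way. Start at k = 2, θ = 2540: P(X<6310) ≈ 0.709.
Too low — raise k to concentrate. Iterating converges to k ≈ 3.32.
Then θ = 2540/(3.32−1) ≈ 1090.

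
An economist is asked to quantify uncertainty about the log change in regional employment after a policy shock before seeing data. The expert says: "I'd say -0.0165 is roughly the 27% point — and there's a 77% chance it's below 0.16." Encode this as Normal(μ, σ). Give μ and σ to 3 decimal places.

μ = 0.064, σ = 0.131

For Normal(μ,σ), the p-quantile is μ + z_p·σ. Here z_{0.27} = -0.6128, z_{0.77} = 0.7388.
So -0.0165 = μ − 0.6128σ and 0.16 = μ + 0.7388σ.
Subtracting: σ = (0.16 − -0.0165)/(0.7388 − (-0.6128)) = 0.131.
Then μ = -0.0165 − (-0.6128)·0.131 = 0.064.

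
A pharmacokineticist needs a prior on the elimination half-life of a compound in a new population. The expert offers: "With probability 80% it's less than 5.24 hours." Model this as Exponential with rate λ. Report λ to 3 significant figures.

λ ≈ 0.307

P(T < 5.24) = 1 − e^(−λ·5.24) = 0.8, so λ = −ln(1−0.8)/5.24 = −ln(0.2)/5.24 = 0.307.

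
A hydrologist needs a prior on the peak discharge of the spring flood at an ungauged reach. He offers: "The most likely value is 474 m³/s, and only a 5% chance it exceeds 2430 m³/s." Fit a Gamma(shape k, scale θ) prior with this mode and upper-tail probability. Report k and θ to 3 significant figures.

k ≈ 1.89, θ ≈ 532

Gamma(k,θ) with k>1 has mode (k−1)θ, so θ = 474/(k−1).
Need P(X < 2430) = 0.95 with θ tied to k this way. Start at k = 2, θ = 474: P(X<2430) ≈ 0.964.
Too high — lower k to spread out. Iterating converges to k ≈ 1.89.
Then θ = 474/(1.89−1) ≈ 532.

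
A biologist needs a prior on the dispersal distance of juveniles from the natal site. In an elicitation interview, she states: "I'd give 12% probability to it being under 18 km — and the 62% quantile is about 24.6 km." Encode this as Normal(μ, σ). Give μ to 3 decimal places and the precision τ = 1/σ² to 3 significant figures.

μ = 23.238, τ = 0.0503

The p-quantile of Normal(μ,σ) is μ + z_p·σ, with z_{0.12} = -1.175 and z_{0.62} = 0.3055.
Eliminate σ: μ = (z₂·x₁ − z₁·x₂)/(z₂ − z₁) = (0.3055·18 − (-1.175)·24.6)/1.48 = 23.238.
Then σ = (x₂ − x₁)/(z₂ − z₁) = (24.6 − 18)/1.48 = 4.458.
Precision τ = 1/σ² = 1/4.458² = 0.0503.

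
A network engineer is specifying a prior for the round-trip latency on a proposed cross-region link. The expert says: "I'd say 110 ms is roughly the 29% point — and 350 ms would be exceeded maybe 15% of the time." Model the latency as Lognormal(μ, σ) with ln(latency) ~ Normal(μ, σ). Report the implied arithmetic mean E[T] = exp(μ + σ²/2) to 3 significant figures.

If T ~ Lognormal(μ,σ) then ln T ~ Normal(μ,σ), so the p-quantile of ln T is μ + z_p·σ.
ln(110) = 4.7 and ln(350) = 5.858; z_{0.29} = -0.5534, z_{0.85} = 1.036.
σ = (5.858 − 4.7)/(1.036 − (-0.5534)) = 0.728.
μ = 4.7 − (-0.5534)·0.728 = 5.103.
E[T] = exp(μ + σ²/2) = exp(5.103 + 0.2650) = 215 ms.

E[T] ≈ 215 ms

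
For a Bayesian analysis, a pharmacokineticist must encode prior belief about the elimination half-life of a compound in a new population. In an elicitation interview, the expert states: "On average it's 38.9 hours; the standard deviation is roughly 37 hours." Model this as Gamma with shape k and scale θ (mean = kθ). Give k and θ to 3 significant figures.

For Gamma(k, scale θ): mean = kθ, variance = kθ², so CV = 1/√k.
CV = SD/mean = 37/38.9 = 0.9512, hence k = 1/CV² = 1.11.
Then θ = mean/k = 38.9/1.11 = 35.2.

k ≈ 1.11, θ ≈ 35.2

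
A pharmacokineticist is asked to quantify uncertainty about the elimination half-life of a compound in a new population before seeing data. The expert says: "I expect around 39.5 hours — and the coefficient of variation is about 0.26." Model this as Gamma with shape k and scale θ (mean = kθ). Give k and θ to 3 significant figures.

k ≈ 14.8, θ ≈ 2.67

For Gamma(k, scale θ): mean = kθ, variance = kθ², so CV = 1/√k.
CV = 0.26, hence k = 1/CV² = 14.8.
Then θ = mean/k = 39.5/14.8 = 2.67.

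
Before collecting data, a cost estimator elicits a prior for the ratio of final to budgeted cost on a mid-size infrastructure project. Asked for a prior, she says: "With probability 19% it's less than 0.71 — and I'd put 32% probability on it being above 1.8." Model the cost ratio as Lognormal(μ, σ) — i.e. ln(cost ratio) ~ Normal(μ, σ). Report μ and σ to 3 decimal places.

If T ~ Lognormal(μ,σ) then ln T ~ Normal(μ,σ), so the p-quantile of ln T is μ + z_p·σ.
ln(0.71) = -0.3425 and ln(1.8) = 0.5878; z_{0.19} = -0.8779, z_{0.68} = 0.4677.
σ = (0.5878 − -0.3425)/(0.4677 − (-0.8779)) = 0.691.
μ = -0.3425 − (-0.8779)·0.691 = 0.264.

μ ≈ 0.264, σ ≈ 0.691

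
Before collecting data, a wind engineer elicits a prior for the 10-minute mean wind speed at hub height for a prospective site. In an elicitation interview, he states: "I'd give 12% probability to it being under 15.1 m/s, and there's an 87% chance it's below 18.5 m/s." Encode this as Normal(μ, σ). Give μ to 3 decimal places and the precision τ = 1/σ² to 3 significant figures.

The p-quantile of Normal(μ,σ) is μ + z_p·σ, with z_{0.12} = -1.175 and z_{0.87} = 1.126.
Eliminate σ: μ = (z₂·x₁ − z₁·x₂)/(z₂ − z₁) = (1.126·15.1 − (-1.175)·18.5)/2.301 = 16.836.
Then σ = (x₂ − x₁)/(z₂ − z₁) = (18.5 − 15.1)/2.301 = 1.477.
Precision τ = 1/σ² = 1/1.477² = 0.458.

μ = 16.836, τ = 0.458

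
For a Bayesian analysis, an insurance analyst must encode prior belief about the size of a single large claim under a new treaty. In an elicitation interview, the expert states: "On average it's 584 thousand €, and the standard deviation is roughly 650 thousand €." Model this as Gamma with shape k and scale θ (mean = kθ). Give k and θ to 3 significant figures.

k ≈ 0.807, θ ≈ 723

For Gamma(k, scale θ): mean = kθ, variance = kθ², so CV = 1/√k.
CV = SD/mean = 650/584 = 1.113, hence k = 1/CV² = 0.807.
Then θ = mean/k = 584/0.807 = 723.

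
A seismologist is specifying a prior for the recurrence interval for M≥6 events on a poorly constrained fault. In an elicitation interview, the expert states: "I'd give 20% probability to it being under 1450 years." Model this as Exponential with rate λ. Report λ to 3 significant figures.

P(T < 1450.0) = 1 − e^(−λ·1450.0) = 0.2, so λ = −ln(1−0.2)/1450.0 = −ln(0.8)/1450.0 = 0.000154.

λ ≈ 0.000154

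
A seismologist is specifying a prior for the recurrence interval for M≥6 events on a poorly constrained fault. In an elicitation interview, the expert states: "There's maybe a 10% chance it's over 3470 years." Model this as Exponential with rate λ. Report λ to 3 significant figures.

λ ≈ 0.000664

P(T > 3470.0) = e^(−λ·3470.0) = 0.1, so λ = −ln(0.1)/3470.0 = 0.000664.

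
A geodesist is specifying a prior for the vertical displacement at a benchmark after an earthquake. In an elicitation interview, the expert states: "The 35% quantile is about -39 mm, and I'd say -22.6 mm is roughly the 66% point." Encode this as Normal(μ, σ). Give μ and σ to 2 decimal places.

For Normal(μ,σ), the p-quantile is μ + z_p·σ. Here z_{0.35} = -0.3853, z_{0.66} = 0.4125.
So -39 = μ − 0.3853σ and -22.6 = μ + 0.4125σ.
Subtracting: σ = (-22.6 − -39)/(0.4125 − (-0.3853)) = 20.56.
Then μ = -39 − (-0.3853)·20.56 = -31.08.

μ = -31.08, σ = 20.56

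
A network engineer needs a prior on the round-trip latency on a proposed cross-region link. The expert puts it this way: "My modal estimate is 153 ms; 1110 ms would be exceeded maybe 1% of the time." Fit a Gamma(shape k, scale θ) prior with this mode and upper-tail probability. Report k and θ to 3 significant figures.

k ≈ 1.89, θ ≈ 173

Gamma(k,θ) with k>1 has mode (k−1)θ, so θ = 153/(k−1).
Need P(X < 1110) = 0.99 with θ tied to k this way. Start at k = 2, θ = 153: P(X<1110) ≈ 0.994.
Too high — lower k to spread out. Iterating converges to k ≈ 1.89.
Then θ = 153/(1.89−1) ≈ 173.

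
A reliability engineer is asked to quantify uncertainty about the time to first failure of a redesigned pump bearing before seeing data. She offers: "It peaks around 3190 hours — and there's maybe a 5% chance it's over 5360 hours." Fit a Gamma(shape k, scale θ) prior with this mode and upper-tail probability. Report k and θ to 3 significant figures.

k ≈ 11.4, θ ≈ 308

Gamma(k,θ) with k>1 has mode (k−1)θ, so θ = 3190/(k−1).
Need P(X < 5360) = 0.95 with θ tied to k this way. Start at k = 2, θ = 3190: P(X<5360) ≈ 0.501.
Too low — raise k to concentrate. Iterating converges to k ≈ 11.4.
Then θ = 3190/(11.4−1) ≈ 308.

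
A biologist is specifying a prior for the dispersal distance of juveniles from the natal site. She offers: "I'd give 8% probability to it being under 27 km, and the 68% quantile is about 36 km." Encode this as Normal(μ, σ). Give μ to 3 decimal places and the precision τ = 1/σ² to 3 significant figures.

The p-quantile of Normal(μ,σ) is μ + z_p·σ, with z_{0.08} = -1.405 and z_{0.68} = 0.4677.
Eliminate σ: μ = (z₂·x₁ − z₁·x₂)/(z₂ − z₁) = (0.4677·27 − (-1.405)·36)/1.873 = 33.752.
Then σ = (x₂ − x₁)/(z₂ − z₁) = (36 − 27)/1.873 = 4.806.
Precision τ = 1/σ² = 1/4.806² = 0.0433.

μ = 33.752, τ = 0.0433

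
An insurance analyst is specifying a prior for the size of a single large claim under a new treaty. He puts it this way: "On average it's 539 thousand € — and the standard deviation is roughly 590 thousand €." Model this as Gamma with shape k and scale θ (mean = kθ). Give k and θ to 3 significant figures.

k ≈ 0.835, θ ≈ 646

For Gamma(k, scale θ): mean = kθ, variance = kθ², so CV = 1/√k.
CV = SD/mean = 590/539 = 1.095, hence k = 1/CV² = 0.835.
Then θ = mean/k = 539/0.835 = 646.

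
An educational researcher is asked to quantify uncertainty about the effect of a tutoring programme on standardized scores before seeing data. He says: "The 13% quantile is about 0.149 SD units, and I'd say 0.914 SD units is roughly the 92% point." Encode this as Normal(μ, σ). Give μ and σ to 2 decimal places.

For Normal(μ,σ), the p-quantile is μ + z_p·σ. Here z_{0.13} = -1.126, z_{0.92} = 1.405.
So 0.149 = μ − 1.126σ and 0.914 = μ + 1.405σ.
Subtracting: σ = (0.914 − 0.149)/(1.405 − (-1.126)) = 0.30.
Then μ = 0.149 − (-1.126)·0.30 = 0.49.

μ = 0.49, σ = 0.30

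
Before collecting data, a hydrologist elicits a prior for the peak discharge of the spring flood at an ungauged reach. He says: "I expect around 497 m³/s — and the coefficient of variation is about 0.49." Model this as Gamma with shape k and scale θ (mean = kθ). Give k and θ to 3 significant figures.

For Gamma(k, scale θ): mean = kθ, variance = kθ², so CV = 1/√k.
CV = 0.49, hence k = 1/CV² = 4.16.
Then θ = mean/k = 497/4.16 = 119.

k ≈ 4.16, θ ≈ 119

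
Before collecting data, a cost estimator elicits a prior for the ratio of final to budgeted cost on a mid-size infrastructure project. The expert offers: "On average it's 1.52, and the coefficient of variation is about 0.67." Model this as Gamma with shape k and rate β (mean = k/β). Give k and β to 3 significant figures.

k ≈ 2.23, β ≈ 1.47

For Gamma(k, rate β): mean = k/β, variance = k/β², so CV = 1/√k.
CV = 0.67, hence k = 1/CV² = 2.23.
Then β = k/mean = 2.23/1.52 = 1.47.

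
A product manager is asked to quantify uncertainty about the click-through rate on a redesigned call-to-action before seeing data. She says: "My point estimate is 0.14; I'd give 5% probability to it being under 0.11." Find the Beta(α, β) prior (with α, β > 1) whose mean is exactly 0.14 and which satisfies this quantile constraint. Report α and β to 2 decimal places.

With mean 0.14 fixed, write α = 0.14s, β = 0.86s where s = α+β.
Need P(θ < 0.11) = 0.05 under Beta(0.14s, 0.86s). Normal approximation: (q−m)/√(m(1−m)/s) ≈ z_{0.05} = -1.64, so s ≈ 0.14·0.86·(-1.64)²/(0.11−0.14)² = 361.9.
At s = 361.9: P(θ<0.11) ≈ 0.043. Adjusting to match 0.05 gives s ≈ 332.02.
So α = 0.14·332.02 ≈ 46.48, β = 0.86·332.02 ≈ 285.54.

α ≈ 46.48, β ≈ 285.54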